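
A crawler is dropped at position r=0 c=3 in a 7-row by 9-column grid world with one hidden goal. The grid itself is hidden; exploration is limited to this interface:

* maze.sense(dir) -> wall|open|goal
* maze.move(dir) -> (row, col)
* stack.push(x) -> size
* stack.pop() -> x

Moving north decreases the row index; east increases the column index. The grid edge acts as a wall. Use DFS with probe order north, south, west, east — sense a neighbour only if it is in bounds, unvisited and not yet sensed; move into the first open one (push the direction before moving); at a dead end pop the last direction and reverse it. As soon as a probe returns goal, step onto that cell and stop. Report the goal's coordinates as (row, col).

Act: maze.sense[dir→south]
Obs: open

Act: stack.push[x→south]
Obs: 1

Act: maze.move[dir→south]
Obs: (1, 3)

Act: maze.sense[dir→south]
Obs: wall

Act: maze.sense[dir→west]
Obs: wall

Act: maze.sense[dir→east]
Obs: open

Act: stack.push[x→east]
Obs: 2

Act: maze.move[dir→east]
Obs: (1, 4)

Act: maze.sense[dir→north]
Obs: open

Act: stack.push[x→north]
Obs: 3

Act: maze.move[dir→north]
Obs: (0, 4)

Act: maze.sense[dir→east]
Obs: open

Act: stack.push[x→east]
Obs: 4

Act: maze.move[dir→east]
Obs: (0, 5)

Act: maze.sense[dir→south]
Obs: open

Act: stack.push[x→south]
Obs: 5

Act: maze.move[dir→south]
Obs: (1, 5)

Act: maze.sense[dir→south]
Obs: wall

Act: maze.sense[dir→east]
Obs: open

Act: stack.push[x→east]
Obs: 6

Act: maze.move[dir→east]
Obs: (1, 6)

Act: maze.sense[dir→north]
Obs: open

Act: stack.push[x→north]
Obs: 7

Act: maze.move[dir→north]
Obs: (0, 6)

Act: maze.sense[dir→east]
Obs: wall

Act: stack.pop[]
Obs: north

Act: maze.move[dir→south]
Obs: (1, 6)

Act: maze.sense[dir→south]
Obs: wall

Act: maze.sense[dir→east]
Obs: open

Act: stack.push[x→east]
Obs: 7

Act: maze.move[dir→east]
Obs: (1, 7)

Act: maze.sense[dir→south]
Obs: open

Act: stack.push[x→south]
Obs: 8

Act: maze.move[dir→south]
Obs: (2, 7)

Act: maze.sense[dir→south]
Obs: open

Act: stack.push[x→south]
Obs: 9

Act: maze.move[dir→south]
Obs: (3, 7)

Act: maze.sense[dir→south]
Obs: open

Act: stack.push[x→south]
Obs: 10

Act: maze.move[dir→south]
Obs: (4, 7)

Act: maze.sense[dir→south]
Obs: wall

Act: maze.sense[dir→west]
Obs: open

Act: stack.push[x→west]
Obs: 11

Act: maze.move[dir→west]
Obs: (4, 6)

Act: maze.sense[dir→north]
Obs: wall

Act: maze.sense[dir→south]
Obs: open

Act: stack.push[x→south]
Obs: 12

Act: maze.move[dir→south]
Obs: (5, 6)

Act: maze.sense[dir→south]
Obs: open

Act: stack.push[x→south]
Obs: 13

Act: maze.move[dir→south]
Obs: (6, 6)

Act: maze.sense[dir→west]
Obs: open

Act: stack.push[x→west]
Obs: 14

Act: maze.move[dir→west]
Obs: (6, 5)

Act: maze.sense[dir→north]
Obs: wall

Act: maze.sense[dir→west]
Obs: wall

Act: stack.pop[]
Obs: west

Act: maze.move[dir→east]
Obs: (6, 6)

Act: maze.sense[dir→east]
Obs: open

Act: stack.push[x→east]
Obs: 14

Act: maze.move[dir→east]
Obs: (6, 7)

Act: maze.sense[dir→east]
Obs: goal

Act: maze.move[dir→east]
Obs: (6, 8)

Answer: (6, 8)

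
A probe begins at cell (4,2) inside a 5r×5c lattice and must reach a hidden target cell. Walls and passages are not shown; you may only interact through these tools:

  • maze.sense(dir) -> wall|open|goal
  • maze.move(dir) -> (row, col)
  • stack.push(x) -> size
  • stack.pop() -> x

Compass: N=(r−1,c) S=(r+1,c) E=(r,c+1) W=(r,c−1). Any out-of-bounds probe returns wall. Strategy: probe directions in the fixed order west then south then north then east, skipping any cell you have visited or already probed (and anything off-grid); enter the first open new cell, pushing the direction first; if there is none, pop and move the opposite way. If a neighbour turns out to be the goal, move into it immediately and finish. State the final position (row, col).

Action: maze.sense[dir→west]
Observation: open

Action: stack.push[x→west]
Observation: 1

Action: maze.move[dir→west]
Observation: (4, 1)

Action: maze.sense[dir→west]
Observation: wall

Action: maze.sense[dir→north]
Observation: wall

Action: stack.pop[]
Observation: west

Action: maze.move[dir→east]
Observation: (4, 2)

Action: maze.sense[dir→north]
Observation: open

Action: stack.push[x→north]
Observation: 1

Action: maze.move[dir→north]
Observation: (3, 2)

Action: maze.sense[dir→north]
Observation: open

Action: stack.push[x→north]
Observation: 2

Action: maze.move[dir→north]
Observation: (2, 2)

Action: maze.sense[dir→west]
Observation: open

Action: stack.push[x→west]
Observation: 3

Action: maze.move[dir→west]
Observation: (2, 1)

Action: maze.sense[dir→west]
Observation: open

Action: stack.push[x→west]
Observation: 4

Action: maze.move[dir→west]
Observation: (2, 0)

Action: maze.sense[dir→south]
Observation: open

Action: stack.push[x→south]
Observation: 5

Action: maze.move[dir→south]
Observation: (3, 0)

Action: stack.pop[]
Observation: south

Action: maze.move[dir→north]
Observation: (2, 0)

Action: maze.sense[dir→north]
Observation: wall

Action: stack.pop[]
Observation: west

Action: maze.move[dir→east]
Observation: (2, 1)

Action: maze.sense[dir→north]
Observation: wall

Action: stack.pop[]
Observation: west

Action: maze.move[dir→east]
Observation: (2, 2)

Action: maze.sense[dir→north]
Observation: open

Action: stack.push[x→north]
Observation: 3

Action: maze.move[dir→north]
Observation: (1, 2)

Action: maze.sense[dir→north]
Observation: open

Action: stack.push[x→north]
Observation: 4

Action: maze.move[dir→north]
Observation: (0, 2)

Action: maze.sense[dir→west]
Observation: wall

Action: maze.sense[dir→east]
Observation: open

Action: stack.push[x→east]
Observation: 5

Action: maze.move[dir→east]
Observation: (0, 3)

Action: maze.sense[dir→south]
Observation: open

Action: stack.push[x→south]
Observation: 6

Action: maze.move[dir→south]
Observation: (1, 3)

Action: maze.sense[dir→south]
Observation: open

Action: stack.push[x→south]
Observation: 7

Action: maze.move[dir→south]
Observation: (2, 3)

Action: maze.sense[dir→south]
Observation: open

Action: stack.push[x→south]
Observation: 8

Action: maze.move[dir→south]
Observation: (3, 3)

Action: maze.sense[dir→south]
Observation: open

Action: stack.push[x→south]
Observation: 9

Action: maze.move[dir→south]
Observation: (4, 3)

Action: maze.sense[dir→east]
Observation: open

Action: stack.push[x→east]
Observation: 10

Action: maze.move[dir→east]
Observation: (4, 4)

Action: maze.sense[dir→north]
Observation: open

Action: stack.push[x→north]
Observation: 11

Action: maze.move[dir→north]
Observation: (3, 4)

Action: maze.sense[dir→north]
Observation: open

Action: stack.push[x→north]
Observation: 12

Action: maze.move[dir→north]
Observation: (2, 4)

Action: maze.sense[dir→north]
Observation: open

Action: stack.push[x→north]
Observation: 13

Action: maze.move[dir→north]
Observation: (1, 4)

Action: maze.sense[dir→north]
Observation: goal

Action: maze.move[dir→north]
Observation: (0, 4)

Answer: (0, 4)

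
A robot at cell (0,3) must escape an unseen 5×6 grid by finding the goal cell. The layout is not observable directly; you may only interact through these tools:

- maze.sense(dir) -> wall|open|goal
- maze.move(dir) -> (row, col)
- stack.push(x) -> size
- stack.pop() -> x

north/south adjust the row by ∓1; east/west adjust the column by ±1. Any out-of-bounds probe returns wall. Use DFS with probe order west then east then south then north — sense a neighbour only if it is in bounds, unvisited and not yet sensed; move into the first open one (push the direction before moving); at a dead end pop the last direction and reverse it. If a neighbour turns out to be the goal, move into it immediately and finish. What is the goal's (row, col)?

> sense west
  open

> push west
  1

> move west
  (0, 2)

> sense west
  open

> push west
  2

> move west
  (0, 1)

> sense west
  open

> push west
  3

> move west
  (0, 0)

> sense south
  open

> push south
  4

> move south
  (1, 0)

> sense east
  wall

> sense south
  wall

> pop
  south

> move north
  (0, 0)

> pop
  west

> move east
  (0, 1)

> pop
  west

> move east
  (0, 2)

> sense south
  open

> push south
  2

> move south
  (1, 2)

> sense east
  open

> push east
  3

> move east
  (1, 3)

> sense east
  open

> push east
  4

> move east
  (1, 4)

> sense east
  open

> push east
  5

> move east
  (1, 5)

> sense south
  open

> push south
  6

> move south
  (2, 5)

> sense west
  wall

> sense south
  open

> push south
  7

> move south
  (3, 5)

> sense west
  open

> push west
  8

> move west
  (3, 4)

> sense west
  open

> push west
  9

> move west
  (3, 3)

> sense west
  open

> push west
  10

> move west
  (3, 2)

> sense west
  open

> push west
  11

> move west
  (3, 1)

> sense west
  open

> push west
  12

> move west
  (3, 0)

> sense south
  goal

> move south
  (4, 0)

Answer: (4, 0)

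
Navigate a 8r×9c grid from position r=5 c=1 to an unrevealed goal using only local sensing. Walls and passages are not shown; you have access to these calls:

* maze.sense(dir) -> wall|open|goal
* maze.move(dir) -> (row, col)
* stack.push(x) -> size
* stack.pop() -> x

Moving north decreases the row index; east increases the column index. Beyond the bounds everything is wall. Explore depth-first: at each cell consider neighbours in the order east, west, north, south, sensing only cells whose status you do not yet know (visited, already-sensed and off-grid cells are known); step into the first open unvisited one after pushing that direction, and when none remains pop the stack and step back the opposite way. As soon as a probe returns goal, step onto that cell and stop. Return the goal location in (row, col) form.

Act: sense[east]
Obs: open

Act: push[east]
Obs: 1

Act: move[east]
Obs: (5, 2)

Act: sense[east]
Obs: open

Act: push[east]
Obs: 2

Act: move[east]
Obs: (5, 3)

Act: sense[east]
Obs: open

Act: push[east]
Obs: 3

Act: move[east]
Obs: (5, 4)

Act: sense[east]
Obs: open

Act: push[east]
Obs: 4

Act: move[east]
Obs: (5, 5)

Act: sense[east]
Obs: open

Act: push[east]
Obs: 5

Act: move[east]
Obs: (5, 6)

Act: sense[east]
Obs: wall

Act: sense[north]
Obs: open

Act: push[north]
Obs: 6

Act: move[north]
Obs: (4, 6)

Act: sense[east]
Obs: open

Act: push[east]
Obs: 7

Act: move[east]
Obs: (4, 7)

Act: sense[east]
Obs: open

Act: push[east]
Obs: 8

Act: move[east]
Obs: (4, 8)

Act: sense[north]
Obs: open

Act: push[north]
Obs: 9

Act: move[north]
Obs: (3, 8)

Act: sense[west]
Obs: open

Act: push[west]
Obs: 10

Act: move[west]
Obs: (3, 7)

Act: sense[west]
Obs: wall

Act: sense[north]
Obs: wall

Act: pop[]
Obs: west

Act: move[east]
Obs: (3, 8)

Act: sense[north]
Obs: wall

Act: pop[]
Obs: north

Act: move[south]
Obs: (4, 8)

Act: sense[south]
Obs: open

Act: push[south]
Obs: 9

Act: move[south]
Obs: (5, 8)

Act: sense[south]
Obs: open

Act: push[south]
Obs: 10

Act: move[south]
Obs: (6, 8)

Act: sense[west]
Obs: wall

Act: sense[south]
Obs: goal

Act: move[south]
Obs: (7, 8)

Answer: (7, 8)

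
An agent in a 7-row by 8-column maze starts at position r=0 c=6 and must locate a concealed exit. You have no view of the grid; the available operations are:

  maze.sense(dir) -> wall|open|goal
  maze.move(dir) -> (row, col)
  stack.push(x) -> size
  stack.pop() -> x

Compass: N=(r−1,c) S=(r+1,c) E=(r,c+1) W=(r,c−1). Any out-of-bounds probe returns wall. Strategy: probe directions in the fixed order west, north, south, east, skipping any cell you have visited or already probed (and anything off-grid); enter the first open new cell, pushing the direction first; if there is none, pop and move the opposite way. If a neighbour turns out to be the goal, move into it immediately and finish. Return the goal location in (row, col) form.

;; maze.sense(west) => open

;; stack.push(west) => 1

;; maze.move(west) => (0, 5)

;; maze.sense(west) => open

;; stack.push(west) => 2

;; maze.move(west) => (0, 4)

;; maze.sense(west) => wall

;; maze.sense(south) => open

;; stack.push(south) => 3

;; maze.move(south) => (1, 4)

;; maze.sense(west) => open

;; stack.push(west) => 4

;; maze.move(west) => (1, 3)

;; maze.sense(west) => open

;; stack.push(west) => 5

;; maze.move(west) => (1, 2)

;; maze.sense(west) => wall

;; maze.sense(north) => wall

;; maze.sense(south) => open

;; stack.push(south) => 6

;; maze.move(south) => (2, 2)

;; maze.sense(west) => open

;; stack.push(west) => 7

;; maze.move(west) => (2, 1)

;; maze.sense(west) => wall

;; maze.sense(south) => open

;; stack.push(south) => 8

;; maze.move(south) => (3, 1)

;; maze.sense(west) => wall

;; maze.sense(south) => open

;; stack.push(south) => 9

;; maze.move(south) => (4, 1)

;; maze.sense(west) => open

;; stack.push(west) => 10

;; maze.move(west) => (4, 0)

;; maze.sense(south) => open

;; stack.push(south) => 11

;; maze.move(south) => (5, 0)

;; maze.sense(south) => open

;; stack.push(south) => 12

;; maze.move(south) => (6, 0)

;; maze.sense(east) => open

;; stack.push(east) => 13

;; maze.move(east) => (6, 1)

;; maze.sense(north) => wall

;; maze.sense(east) => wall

;; stack.pop() => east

;; maze.move(west) => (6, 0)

;; stack.pop() => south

;; maze.move(north) => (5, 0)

;; stack.pop() => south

;; maze.move(north) => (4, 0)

;; stack.pop() => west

;; maze.move(east) => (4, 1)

;; maze.sense(east) => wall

;; stack.pop() => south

;; maze.move(north) => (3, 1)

;; maze.sense(east) => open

;; stack.push(east) => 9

;; maze.move(east) => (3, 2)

;; maze.sense(east) => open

;; stack.push(east) => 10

;; maze.move(east) => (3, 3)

;; maze.sense(north) => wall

;; maze.sense(south) => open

;; stack.push(south) => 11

;; maze.move(south) => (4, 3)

;; maze.sense(south) => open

;; stack.push(south) => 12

;; maze.move(south) => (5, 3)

;; maze.sense(west) => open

;; stack.push(west) => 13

;; maze.move(west) => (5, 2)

;; stack.pop() => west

;; maze.move(east) => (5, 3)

;; maze.sense(south) => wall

;; maze.sense(east) => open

;; stack.push(east) => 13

;; maze.move(east) => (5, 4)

;; maze.sense(north) => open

;; stack.push(north) => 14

;; maze.move(north) => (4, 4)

;; maze.sense(north) => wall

;; maze.sense(east) => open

;; stack.push(east) => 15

;; maze.move(east) => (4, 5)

;; maze.sense(north) => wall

;; maze.sense(south) => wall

;; maze.sense(east) => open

;; stack.push(east) => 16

;; maze.move(east) => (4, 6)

;; maze.sense(north) => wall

;; maze.sense(south) => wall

;; maze.sense(east) => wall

;; stack.pop() => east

;; maze.move(west) => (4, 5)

;; stack.pop() => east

;; maze.move(west) => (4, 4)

;; stack.pop() => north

;; maze.move(south) => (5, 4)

;; maze.sense(south) => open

;; stack.push(south) => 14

;; maze.move(south) => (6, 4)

;; maze.sense(east) => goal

;; maze.move(east) => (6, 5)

Answer: (6, 5)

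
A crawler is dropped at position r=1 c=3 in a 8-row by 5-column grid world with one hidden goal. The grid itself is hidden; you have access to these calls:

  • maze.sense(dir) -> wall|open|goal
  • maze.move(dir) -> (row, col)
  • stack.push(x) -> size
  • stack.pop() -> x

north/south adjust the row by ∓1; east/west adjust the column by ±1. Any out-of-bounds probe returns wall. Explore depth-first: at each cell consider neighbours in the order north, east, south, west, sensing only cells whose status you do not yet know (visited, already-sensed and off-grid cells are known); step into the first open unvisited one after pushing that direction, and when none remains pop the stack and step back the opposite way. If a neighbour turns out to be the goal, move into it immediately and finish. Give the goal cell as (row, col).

;; 1. sense(dir=north) : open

;; 2. push(x=north) : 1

;; 3. move(dir=north) : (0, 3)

;; 4. sense(dir=east) : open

;; 5. push(x=east) : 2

;; 6. move(dir=east) : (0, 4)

;; 7. sense(dir=south) : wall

;; 8. pop() : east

;; 9. move(dir=west) : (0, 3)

;; 10. sense(dir=west) : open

;; 11. push(x=west) : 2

;; 12. move(dir=west) : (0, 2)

;; 13. sense(dir=south) : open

;; 14. push(x=south) : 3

;; 15. move(dir=south) : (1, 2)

;; 16. sense(dir=south) : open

;; 17. push(x=south) : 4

;; 18. move(dir=south) : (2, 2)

;; 19. sense(dir=east) : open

;; 20. push(x=east) : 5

;; 21. move(dir=east) : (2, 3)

;; 22. sense(dir=east) : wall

;; 23. sense(dir=south) : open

;; 24. push(x=south) : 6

;; 25. move(dir=south) : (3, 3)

;; 26. sense(dir=east) : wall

;; 27. sense(dir=south) : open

;; 28. push(x=south) : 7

;; 29. move(dir=south) : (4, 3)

;; 30. sense(dir=east) : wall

;; 31. sense(dir=south) : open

;; 32. push(x=south) : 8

;; 33. move(dir=south) : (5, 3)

;; 34. sense(dir=east) : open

;; 35. push(x=east) : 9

;; 36. move(dir=east) : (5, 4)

;; 37. sense(dir=south) : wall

;; 38. pop() : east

;; 39. move(dir=west) : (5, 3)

;; 40. sense(dir=south) : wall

;; 41. sense(dir=west) : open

;; 42. push(x=west) : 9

;; 43. move(dir=west) : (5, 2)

;; 44. sense(dir=north) : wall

;; 45. sense(dir=south) : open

;; 46. push(x=south) : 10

;; 47. move(dir=south) : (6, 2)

;; 48. sense(dir=south) : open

;; 49. push(x=south) : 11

;; 50. move(dir=south) : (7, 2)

;; 51. sense(dir=east) : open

;; 52. push(x=east) : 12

;; 53. move(dir=east) : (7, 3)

;; 54. sense(dir=east) : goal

;; 55. move(dir=east) : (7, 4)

Answer: (7, 4)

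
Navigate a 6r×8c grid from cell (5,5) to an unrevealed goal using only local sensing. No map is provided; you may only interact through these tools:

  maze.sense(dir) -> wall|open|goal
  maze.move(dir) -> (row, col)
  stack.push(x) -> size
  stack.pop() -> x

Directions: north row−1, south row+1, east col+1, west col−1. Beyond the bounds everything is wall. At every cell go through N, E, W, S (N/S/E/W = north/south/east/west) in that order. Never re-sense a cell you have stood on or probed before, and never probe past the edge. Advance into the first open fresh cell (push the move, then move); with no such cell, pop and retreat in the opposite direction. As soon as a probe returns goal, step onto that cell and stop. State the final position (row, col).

I call sense on north, and see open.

I call push on north, and observe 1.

Calling move on north, and get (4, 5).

Now I run sense on north, which returns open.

I use push on north, → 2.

I invoke move on north, and observe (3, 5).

Next I call sense on north, and see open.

Next I call push on north, and observe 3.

I invoke move on north, — result: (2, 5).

I use sense on north, : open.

Now I run push on north, — result: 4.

I try move on north, — result: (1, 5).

I try sense on north, yielding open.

Now I run push on north, yielding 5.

I run move on north, : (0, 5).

I run sense on east, and observe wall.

I try sense on west, giving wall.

Calling pop, yielding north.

Invoking move on south, giving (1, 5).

Now I run sense on east, : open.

I use push on east, → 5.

Then move on east, and get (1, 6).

I try sense on east, which returns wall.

Invoking sense on south, : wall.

I use pop, — result: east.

Next I call move on west, — result: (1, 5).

Calling sense on west, : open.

I invoke push on west, giving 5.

Calling move on west, — result: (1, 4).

Calling sense on west, giving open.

Invoking push on west, → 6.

Using move on west, yielding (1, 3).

Using sense on north, yielding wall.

I call sense on west, and get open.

Then push on west, — result: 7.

Then move on west, : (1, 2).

I call sense on north, and observe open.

Using push on north, giving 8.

I invoke move on north, : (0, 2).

I use sense on west, → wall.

Then pop(), giving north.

I try move on south, which returns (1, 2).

Using sense on west, which returns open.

I try push on west, → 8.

Then move on west, and observe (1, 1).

Next I call sense on west, which returns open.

I call push on west, and observe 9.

Using move on west, and get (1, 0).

I use sense on north, and observe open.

Now I run push on north, which returns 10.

I run move on north, giving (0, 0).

I try pop(), which returns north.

Invoking move on south, : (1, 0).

I try sense on south, giving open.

Now I run push on south, yielding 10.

I use move on south, which returns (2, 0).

Now I run sense on east, and observe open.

Then push on east, → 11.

Invoking move on east, → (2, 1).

Now I run sense on east, yielding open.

Next I call push on east, and get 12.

I use move on east, — result: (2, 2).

Calling sense on east, and observe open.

I use push on east, which returns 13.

Then move on east, which returns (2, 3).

I invoke sense on east, : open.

I call push on east, yielding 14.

Next I call move on east, which returns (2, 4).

Then sense on south, giving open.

Using push on south, → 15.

Now I run move on south, and see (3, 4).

Next I call sense on west, yielding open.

Using push on west, and get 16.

Then move on west, and see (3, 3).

Using sense on west, : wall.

Next I call sense on south, : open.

Calling push on south, → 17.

Then move on south, yielding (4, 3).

I run sense on east, giving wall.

I call sense on west, and get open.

I try push on west, : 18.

Invoking move on west, — result: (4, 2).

I use sense on west, — result: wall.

I use sense on south, giving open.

I invoke push on south, : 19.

Then move on south, : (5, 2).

Invoking sense on east, yielding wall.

Calling sense on west, and observe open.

Then push on west, → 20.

Calling move on west, and see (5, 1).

Then sense on west, yielding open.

Next I call push on west, and see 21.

I run move on west, and get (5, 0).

Using sense on north, and get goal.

I use move on north, and get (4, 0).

Answer: (4, 0)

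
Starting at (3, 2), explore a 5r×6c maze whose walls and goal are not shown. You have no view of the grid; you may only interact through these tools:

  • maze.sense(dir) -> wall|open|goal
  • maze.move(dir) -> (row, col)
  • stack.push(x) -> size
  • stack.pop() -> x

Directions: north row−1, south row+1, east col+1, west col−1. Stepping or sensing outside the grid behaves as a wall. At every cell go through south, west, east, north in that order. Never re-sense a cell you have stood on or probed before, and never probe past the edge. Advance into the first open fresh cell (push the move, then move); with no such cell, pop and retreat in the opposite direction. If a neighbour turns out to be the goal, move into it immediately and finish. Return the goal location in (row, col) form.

$ maze.sense dir='south'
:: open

$ stack.push x='south'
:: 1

$ maze.move dir='south'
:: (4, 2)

$ maze.sense dir='west'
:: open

$ stack.push x='west'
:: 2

$ maze.move dir='west'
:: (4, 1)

$ maze.sense dir='west'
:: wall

$ maze.sense dir='north'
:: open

$ stack.push x='north'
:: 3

$ maze.move dir='north'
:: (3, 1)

$ maze.sense dir='west'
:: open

$ stack.push x='west'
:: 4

$ maze.move dir='west'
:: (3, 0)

$ maze.sense dir='north'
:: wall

$ stack.pop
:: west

$ maze.move dir='east'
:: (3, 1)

$ maze.sense dir='north'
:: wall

$ stack.pop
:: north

$ maze.move dir='south'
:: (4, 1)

$ stack.pop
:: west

$ maze.move dir='east'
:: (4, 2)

$ maze.sense dir='east'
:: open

$ stack.push x='east'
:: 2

$ maze.move dir='east'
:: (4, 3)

$ maze.sense dir='east'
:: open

$ stack.push x='east'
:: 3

$ maze.move dir='east'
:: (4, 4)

$ maze.sense dir='east'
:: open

$ stack.push x='east'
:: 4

$ maze.move dir='east'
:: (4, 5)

$ maze.sense dir='north'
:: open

$ stack.push x='north'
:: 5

$ maze.move dir='north'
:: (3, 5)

$ maze.sense dir='west'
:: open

$ stack.push x='west'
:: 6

$ maze.move dir='west'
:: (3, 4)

$ maze.sense dir='west'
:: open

$ stack.push x='west'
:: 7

$ maze.move dir='west'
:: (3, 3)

$ maze.sense dir='north'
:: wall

$ stack.pop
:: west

$ maze.move dir='east'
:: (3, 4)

$ maze.sense dir='north'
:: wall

$ stack.pop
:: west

$ maze.move dir='east'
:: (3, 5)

$ maze.sense dir='north'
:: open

$ stack.push x='north'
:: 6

$ maze.move dir='north'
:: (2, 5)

$ maze.sense dir='north'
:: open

$ stack.push x='north'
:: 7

$ maze.move dir='north'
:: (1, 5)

$ maze.sense dir='west'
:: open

$ stack.push x='west'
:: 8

$ maze.move dir='west'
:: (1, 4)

$ maze.sense dir='west'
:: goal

$ maze.move dir='west'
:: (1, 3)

Answer: (1, 3)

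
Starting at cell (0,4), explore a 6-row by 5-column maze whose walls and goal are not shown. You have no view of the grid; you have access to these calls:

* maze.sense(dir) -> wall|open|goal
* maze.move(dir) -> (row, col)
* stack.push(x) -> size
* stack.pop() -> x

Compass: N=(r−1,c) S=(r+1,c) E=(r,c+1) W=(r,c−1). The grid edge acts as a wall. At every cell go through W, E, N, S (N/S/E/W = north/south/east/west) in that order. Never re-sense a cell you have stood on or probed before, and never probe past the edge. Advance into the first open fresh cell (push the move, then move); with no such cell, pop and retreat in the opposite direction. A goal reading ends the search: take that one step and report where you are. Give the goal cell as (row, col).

I call maze.sense(dir=west), and observe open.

Now I run stack.push(x=west), and see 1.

I try maze.move(dir=west), and get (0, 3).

Invoking maze.sense(dir=west), and get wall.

I try maze.sense(dir=south), → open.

Calling stack.push(x=south), — result: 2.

Calling maze.move(dir=south), — result: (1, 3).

Now I run maze.sense(dir=west), which returns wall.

Calling maze.sense(dir=east), — result: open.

Invoking stack.push(x=east), yielding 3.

Next I call maze.move(dir=east), and see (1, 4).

I use maze.sense(dir=south), which returns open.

Next I call stack.push(x=south), and see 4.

Now I run maze.move(dir=south), and get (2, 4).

Invoking maze.sense(dir=west), : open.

Using stack.push(x=west), which returns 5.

Then maze.move(dir=west), which returns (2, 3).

Now I run maze.sense(dir=west), giving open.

Now I run stack.push(x=west), and see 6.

I call maze.move(dir=west), yielding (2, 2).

Invoking maze.sense(dir=west), and get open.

Invoking stack.push(x=west), : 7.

I invoke maze.move(dir=west), and see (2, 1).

I try maze.sense(dir=west), and observe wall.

Then maze.sense(dir=north), which returns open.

I run stack.push(x=north), which returns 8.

Invoking maze.move(dir=north), giving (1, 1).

Next I call maze.sense(dir=west), giving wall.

I use maze.sense(dir=north), yielding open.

Invoking stack.push(x=north), → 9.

I call maze.move(dir=north), → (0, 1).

Invoking maze.sense(dir=west), and get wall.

Calling stack.pop, and get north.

Using maze.move(dir=south), which returns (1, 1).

Using stack.pop, and see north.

I try maze.move(dir=south), : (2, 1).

Calling maze.sense(dir=south), — result: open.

I try stack.push(x=south), — result: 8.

Then maze.move(dir=south), giving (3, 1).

I try maze.sense(dir=west), — result: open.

I use stack.push(x=west), — result: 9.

Next I call maze.move(dir=west), — result: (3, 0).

I run maze.sense(dir=south), and get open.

Using stack.push(x=south), yielding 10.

Next I call maze.move(dir=south), and get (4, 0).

Using maze.sense(dir=east), and get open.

Invoking stack.push(x=east), which returns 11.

Now I run maze.move(dir=east), yielding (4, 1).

I invoke maze.sense(dir=east), and observe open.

I invoke stack.push(x=east), : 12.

I try maze.move(dir=east), which returns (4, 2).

I use maze.sense(dir=east), and get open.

Then stack.push(x=east), → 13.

Calling maze.move(dir=east), → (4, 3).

I run maze.sense(dir=east), yielding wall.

I call maze.sense(dir=north), — result: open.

I run stack.push(x=north), and see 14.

Now I run maze.move(dir=north), giving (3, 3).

I use maze.sense(dir=west), giving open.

Next I call stack.push(x=west), and see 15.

I use maze.move(dir=west), giving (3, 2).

Then stack.pop(), and get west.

Then maze.move(dir=east), and observe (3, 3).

I invoke maze.sense(dir=east), which returns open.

I use stack.push(x=east), : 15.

Now I run maze.move(dir=east), and see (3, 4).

Invoking stack.pop(), and get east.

Invoking maze.move(dir=west), — result: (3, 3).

Then stack.pop(), → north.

Invoking maze.move(dir=south), giving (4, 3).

I use maze.sense(dir=south), : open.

I call stack.push(x=south), — result: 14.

Invoking maze.move(dir=south), giving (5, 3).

I use maze.sense(dir=west), → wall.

Then maze.sense(dir=east), giving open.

I invoke stack.push(x=east), and see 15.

Using maze.move(dir=east), and see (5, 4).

I invoke stack.pop, : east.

I try maze.move(dir=west), and get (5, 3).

I use stack.pop(), and get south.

Now I run maze.move(dir=north), → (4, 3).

I try stack.pop, and get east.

I try maze.move(dir=west), : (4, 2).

I run stack.pop, and see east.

I invoke maze.move(dir=west), yielding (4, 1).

Now I run maze.sense(dir=south), — result: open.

Using stack.push(x=south), : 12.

I use maze.move(dir=south), : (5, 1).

Calling maze.sense(dir=west), : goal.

Calling maze.move(dir=west), yielding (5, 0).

Answer: (5, 0)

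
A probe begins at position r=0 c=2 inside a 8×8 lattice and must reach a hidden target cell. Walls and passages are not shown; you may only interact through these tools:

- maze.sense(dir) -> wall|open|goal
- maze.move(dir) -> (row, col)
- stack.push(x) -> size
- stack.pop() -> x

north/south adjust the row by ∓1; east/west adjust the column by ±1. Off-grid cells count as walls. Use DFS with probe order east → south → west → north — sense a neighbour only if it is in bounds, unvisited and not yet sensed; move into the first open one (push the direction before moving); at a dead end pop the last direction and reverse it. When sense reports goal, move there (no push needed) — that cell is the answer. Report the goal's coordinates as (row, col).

> maze.sense dir→east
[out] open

> stack.push x→east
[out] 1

> maze.move dir→east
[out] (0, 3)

> maze.sense dir→east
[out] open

> stack.push x→east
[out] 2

> maze.move dir→east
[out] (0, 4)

> maze.sense dir→east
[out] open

> stack.push x→east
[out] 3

> maze.move dir→east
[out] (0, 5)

> maze.sense dir→east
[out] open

> stack.push x→east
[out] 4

> maze.move dir→east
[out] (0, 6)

> maze.sense dir→east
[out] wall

> maze.sense dir→south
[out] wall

> stack.pop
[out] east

> maze.move dir→west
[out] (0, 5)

> maze.sense dir→south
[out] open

> stack.push x→south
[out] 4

> maze.move dir→south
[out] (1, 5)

> maze.sense dir→south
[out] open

> stack.push x→south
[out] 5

> maze.move dir→south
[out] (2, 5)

> maze.sense dir→east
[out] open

> stack.push x→east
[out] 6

> maze.move dir→east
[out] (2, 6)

> maze.sense dir→east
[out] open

> stack.push x→east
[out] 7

> maze.move dir→east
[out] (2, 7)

> maze.sense dir→south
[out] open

> stack.push x→south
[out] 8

> maze.move dir→south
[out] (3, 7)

> maze.sense dir→south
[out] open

> stack.push x→south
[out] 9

> maze.move dir→south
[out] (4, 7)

> maze.sense dir→south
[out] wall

> maze.sense dir→west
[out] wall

> stack.pop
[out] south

> maze.move dir→north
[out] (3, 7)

> maze.sense dir→west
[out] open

> stack.push x→west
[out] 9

> maze.move dir→west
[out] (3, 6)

> maze.sense dir→west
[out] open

> stack.push x→west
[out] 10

> maze.move dir→west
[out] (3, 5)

> maze.sense dir→south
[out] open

> stack.push x→south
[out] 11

> maze.move dir→south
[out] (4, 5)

> maze.sense dir→south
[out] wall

> maze.sense dir→west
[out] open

> stack.push x→west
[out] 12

> maze.move dir→west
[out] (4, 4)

> maze.sense dir→south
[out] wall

> maze.sense dir→west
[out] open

> stack.push x→west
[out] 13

> maze.move dir→west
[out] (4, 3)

> maze.sense dir→south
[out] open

> stack.push x→south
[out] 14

> maze.move dir→south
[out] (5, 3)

> maze.sense dir→south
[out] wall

> maze.sense dir→west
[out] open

> stack.push x→west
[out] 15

> maze.move dir→west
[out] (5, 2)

> maze.sense dir→south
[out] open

> stack.push x→south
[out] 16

> maze.move dir→south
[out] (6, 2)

> maze.sense dir→south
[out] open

> stack.push x→south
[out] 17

> maze.move dir→south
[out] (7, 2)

> maze.sense dir→east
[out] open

> stack.push x→east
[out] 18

> maze.move dir→east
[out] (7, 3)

> maze.sense dir→east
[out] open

> stack.push x→east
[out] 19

> maze.move dir→east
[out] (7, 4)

> maze.sense dir→east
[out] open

> stack.push x→east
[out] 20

> maze.move dir→east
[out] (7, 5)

> maze.sense dir→east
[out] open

> stack.push x→east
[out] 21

> maze.move dir→east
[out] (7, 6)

> maze.sense dir→east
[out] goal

> maze.move dir→east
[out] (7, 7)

Answer: (7, 7)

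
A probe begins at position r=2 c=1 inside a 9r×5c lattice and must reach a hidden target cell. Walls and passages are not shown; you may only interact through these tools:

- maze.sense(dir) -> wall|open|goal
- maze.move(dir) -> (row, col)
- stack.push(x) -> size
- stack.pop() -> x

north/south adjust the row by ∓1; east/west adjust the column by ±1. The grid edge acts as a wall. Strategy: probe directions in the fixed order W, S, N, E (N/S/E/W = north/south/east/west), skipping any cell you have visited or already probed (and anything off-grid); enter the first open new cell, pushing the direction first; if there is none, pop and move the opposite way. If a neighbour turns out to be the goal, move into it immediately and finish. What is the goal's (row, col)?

# 1. maze.sense(west) : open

# 2. stack.push(west) : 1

# 3. maze.move(west) : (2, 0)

# 4. maze.sense(south) : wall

# 5. maze.sense(north) : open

# 6. stack.push(north) : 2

# 7. maze.move(north) : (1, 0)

# 8. maze.sense(north) : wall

# 9. maze.sense(east) : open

# 10. stack.push(east) : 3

# 11. maze.move(east) : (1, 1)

# 12. maze.sense(north) : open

# 13. stack.push(north) : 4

# 14. maze.move(north) : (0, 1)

# 15. maze.sense(east) : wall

# 16. stack.pop() : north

# 17. maze.move(south) : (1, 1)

# 18. maze.sense(east) : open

# 19. stack.push(east) : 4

# 20. maze.move(east) : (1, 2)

# 21. maze.sense(south) : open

# 22. stack.push(south) : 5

# 23. maze.move(south) : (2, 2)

# 24. maze.sense(south) : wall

# 25. maze.sense(east) : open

# 26. stack.push(east) : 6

# 27. maze.move(east) : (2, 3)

# 28. maze.sense(south) : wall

# 29. maze.sense(north) : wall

# 30. maze.sense(east) : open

# 31. stack.push(east) : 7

# 32. maze.move(east) : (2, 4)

# 33. maze.sense(south) : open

# 34. stack.push(south) : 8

# 35. maze.move(south) : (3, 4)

# 36. maze.sense(south) : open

# 37. stack.push(south) : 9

# 38. maze.move(south) : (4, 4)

# 39. maze.sense(west) : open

# 40. stack.push(west) : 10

# 41. maze.move(west) : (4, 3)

# 42. maze.sense(west) : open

# 43. stack.push(west) : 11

# 44. maze.move(west) : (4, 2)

# 45. maze.sense(west) : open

# 46. stack.push(west) : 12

# 47. maze.move(west) : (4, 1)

# 48. maze.sense(west) : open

# 49. stack.push(west) : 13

# 50. maze.move(west) : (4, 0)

# 51. maze.sense(south) : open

# 52. stack.push(south) : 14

# 53. maze.move(south) : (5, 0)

# 54. maze.sense(south) : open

# 55. stack.push(south) : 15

# 56. maze.move(south) : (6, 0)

# 57. maze.sense(south) : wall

# 58. maze.sense(east) : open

# 59. stack.push(east) : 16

# 60. maze.move(east) : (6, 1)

# 61. maze.sense(south) : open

# 62. stack.push(south) : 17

# 63. maze.move(south) : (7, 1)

# 64. maze.sense(south) : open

# 65. stack.push(south) : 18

# 66. maze.move(south) : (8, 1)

# 67. maze.sense(west) : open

# 68. stack.push(west) : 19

# 69. maze.move(west) : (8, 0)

# 70. stack.pop() : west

# 71. maze.move(east) : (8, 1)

# 72. maze.sense(east) : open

# 73. stack.push(east) : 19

# 74. maze.move(east) : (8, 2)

# 75. maze.sense(north) : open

# 76. stack.push(north) : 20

# 77. maze.move(north) : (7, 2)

# 78. maze.sense(north) : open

# 79. stack.push(north) : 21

# 80. maze.move(north) : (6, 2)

# 81. maze.sense(north) : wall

# 82. maze.sense(east) : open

# 83. stack.push(east) : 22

# 84. maze.move(east) : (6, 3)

# 85. maze.sense(south) : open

# 86. stack.push(south) : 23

# 87. maze.move(south) : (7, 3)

# 88. maze.sense(south) : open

# 89. stack.push(south) : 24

# 90. maze.move(south) : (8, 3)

# 91. maze.sense(east) : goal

# 92. maze.move(east) : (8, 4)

Answer: (8, 4)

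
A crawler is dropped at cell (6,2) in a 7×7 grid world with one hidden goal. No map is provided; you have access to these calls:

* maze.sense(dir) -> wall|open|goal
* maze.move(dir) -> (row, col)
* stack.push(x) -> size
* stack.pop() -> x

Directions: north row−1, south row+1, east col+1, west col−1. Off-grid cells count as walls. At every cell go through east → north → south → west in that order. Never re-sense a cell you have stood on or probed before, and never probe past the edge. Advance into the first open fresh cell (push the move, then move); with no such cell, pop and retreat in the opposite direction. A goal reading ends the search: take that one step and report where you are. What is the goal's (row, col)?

Step: maze.sense[dir=east]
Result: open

Step: stack.push[x=east]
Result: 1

Step: maze.move[dir=east]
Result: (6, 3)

Step: maze.sense[dir=east]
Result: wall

Step: maze.sense[dir=north]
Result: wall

Step: stack.pop[]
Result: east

Step: maze.move[dir=west]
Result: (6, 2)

Step: maze.sense[dir=north]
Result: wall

Step: maze.sense[dir=west]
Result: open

Step: stack.push[x=west]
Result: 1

Step: maze.move[dir=west]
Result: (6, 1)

Step: maze.sense[dir=north]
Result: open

Step: stack.push[x=north]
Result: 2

Step: maze.move[dir=north]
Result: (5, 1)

Step: maze.sense[dir=north]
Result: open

Step: stack.push[x=north]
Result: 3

Step: maze.move[dir=north]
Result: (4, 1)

Step: maze.sense[dir=east]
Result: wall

Step: maze.sense[dir=north]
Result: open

Step: stack.push[x=north]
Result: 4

Step: maze.move[dir=north]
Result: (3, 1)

Step: maze.sense[dir=east]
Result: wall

Step: maze.sense[dir=north]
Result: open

Step: stack.push[x=north]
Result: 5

Step: maze.move[dir=north]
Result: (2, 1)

Step: maze.sense[dir=east]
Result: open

Step: stack.push[x=east]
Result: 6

Step: maze.move[dir=east]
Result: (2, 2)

Step: maze.sense[dir=east]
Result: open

Step: stack.push[x=east]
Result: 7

Step: maze.move[dir=east]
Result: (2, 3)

Step: maze.sense[dir=east]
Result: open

Step: stack.push[x=east]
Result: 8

Step: maze.move[dir=east]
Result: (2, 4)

Step: maze.sense[dir=east]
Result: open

Step: stack.push[x=east]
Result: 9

Step: maze.move[dir=east]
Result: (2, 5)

Step: maze.sense[dir=east]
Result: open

Step: stack.push[x=east]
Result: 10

Step: maze.move[dir=east]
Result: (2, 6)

Step: maze.sense[dir=north]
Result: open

Step: stack.push[x=north]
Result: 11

Step: maze.move[dir=north]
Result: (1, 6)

Step: maze.sense[dir=north]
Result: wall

Step: maze.sense[dir=west]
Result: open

Step: stack.push[x=west]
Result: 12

Step: maze.move[dir=west]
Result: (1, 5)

Step: maze.sense[dir=north]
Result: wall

Step: maze.sense[dir=west]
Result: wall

Step: stack.pop[]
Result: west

Step: maze.move[dir=east]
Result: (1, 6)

Step: stack.pop[]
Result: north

Step: maze.move[dir=south]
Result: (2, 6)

Step: maze.sense[dir=south]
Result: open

Step: stack.push[x=south]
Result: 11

Step: maze.move[dir=south]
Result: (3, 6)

Step: maze.sense[dir=south]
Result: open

Step: stack.push[x=south]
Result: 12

Step: maze.move[dir=south]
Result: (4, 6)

Step: maze.sense[dir=south]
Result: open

Step: stack.push[x=south]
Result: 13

Step: maze.move[dir=south]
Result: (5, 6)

Step: maze.sense[dir=south]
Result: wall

Step: maze.sense[dir=west]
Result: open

Step: stack.push[x=west]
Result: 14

Step: maze.move[dir=west]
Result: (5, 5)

Step: maze.sense[dir=north]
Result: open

Step: stack.push[x=north]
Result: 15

Step: maze.move[dir=north]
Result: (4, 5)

Step: maze.sense[dir=north]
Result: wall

Step: maze.sense[dir=west]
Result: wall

Step: stack.pop[]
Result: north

Step: maze.move[dir=south]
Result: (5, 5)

Step: maze.sense[dir=south]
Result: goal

Step: maze.move[dir=south]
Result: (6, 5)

Answer: (6, 5)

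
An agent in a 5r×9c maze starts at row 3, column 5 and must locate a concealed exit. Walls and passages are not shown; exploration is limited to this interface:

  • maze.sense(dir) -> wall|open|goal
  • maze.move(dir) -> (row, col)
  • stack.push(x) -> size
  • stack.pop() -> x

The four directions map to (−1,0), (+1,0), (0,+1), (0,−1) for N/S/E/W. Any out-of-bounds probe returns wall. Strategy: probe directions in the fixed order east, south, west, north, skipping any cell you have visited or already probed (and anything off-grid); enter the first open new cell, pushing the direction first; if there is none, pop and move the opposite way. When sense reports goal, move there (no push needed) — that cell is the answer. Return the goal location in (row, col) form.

Step: sense[east]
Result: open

Step: push[east]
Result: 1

Step: move[east]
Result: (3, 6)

Step: sense[east]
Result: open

Step: push[east]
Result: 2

Step: move[east]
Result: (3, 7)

Step: sense[east]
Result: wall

Step: sense[south]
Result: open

Step: push[south]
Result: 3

Step: move[south]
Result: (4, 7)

Step: sense[east]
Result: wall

Step: sense[west]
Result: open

Step: push[west]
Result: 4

Step: move[west]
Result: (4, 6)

Step: sense[west]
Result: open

Step: push[west]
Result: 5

Step: move[west]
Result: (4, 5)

Step: sense[west]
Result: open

Step: push[west]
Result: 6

Step: move[west]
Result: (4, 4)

Step: sense[west]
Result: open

Step: push[west]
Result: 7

Step: move[west]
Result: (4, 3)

Step: sense[west]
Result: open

Step: push[west]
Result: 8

Step: move[west]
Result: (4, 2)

Step: sense[west]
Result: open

Step: push[west]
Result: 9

Step: move[west]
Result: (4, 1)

Step: sense[west]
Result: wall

Step: sense[north]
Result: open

Step: push[north]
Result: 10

Step: move[north]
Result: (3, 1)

Step: sense[east]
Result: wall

Step: sense[west]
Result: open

Step: push[west]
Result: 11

Step: move[west]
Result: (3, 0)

Step: sense[north]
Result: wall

Step: pop[]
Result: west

Step: move[east]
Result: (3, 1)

Step: sense[north]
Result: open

Step: push[north]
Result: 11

Step: move[north]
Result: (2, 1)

Step: sense[east]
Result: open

Step: push[east]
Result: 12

Step: move[east]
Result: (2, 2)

Step: sense[east]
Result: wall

Step: sense[north]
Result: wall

Step: pop[]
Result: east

Step: move[west]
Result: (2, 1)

Step: sense[north]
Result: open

Step: push[north]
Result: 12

Step: move[north]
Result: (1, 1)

Step: sense[west]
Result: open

Step: push[west]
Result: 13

Step: move[west]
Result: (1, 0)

Step: sense[north]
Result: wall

Step: pop[]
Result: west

Step: move[east]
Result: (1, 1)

Step: sense[north]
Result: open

Step: push[north]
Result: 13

Step: move[north]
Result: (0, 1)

Step: sense[east]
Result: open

Step: push[east]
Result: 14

Step: move[east]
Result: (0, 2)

Step: sense[east]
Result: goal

Step: move[east]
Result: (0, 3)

Answer: (0, 3)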